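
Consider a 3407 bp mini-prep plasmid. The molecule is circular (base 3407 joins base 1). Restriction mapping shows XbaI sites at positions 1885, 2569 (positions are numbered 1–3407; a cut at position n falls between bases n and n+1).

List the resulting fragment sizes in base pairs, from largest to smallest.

Circular molecule, 2 cuts → 2 fragments:
  2569 − 1885 = 684 bp
  wrap: 3407 − 2569 + 1885 = 2723 bp
Sorted largest to smallest: 2723, 684 bp.

2723, 684 bp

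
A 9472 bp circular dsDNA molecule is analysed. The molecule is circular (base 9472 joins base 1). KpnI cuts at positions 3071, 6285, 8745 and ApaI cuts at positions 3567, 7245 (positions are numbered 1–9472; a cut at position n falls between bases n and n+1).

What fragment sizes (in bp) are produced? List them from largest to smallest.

Combined cut positions (sorted): 3071, 3567, 6285, 7245, 8745.
Circular molecule, 5 cuts → 5 fragments:
  3567 − 3071 = 496 bp
  6285 − 3567 = 2718 bp
  7245 − 6285 = 960 bp
  8745 − 7245 = 1500 bp
  wrap: 9472 − 8745 + 3071 = 3798 bp
Sorted largest to smallest: 3798, 2718, 1500, 960, 496 bp.

3798, 2718, 1500, 960, 496 bp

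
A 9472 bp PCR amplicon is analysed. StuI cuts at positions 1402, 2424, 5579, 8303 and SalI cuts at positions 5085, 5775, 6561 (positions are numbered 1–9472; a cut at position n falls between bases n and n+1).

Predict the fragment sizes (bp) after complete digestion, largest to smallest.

2661, 1742, 1402, 1169, 1022, 786, 494, 196 bp

Combined cut positions (sorted): 1402, 2424, 5085, 5579, 5775, 6561, 8303.
Linear molecule, 7 cuts → 8 fragments:
  1402 − 0 = 1402 bp
  2424 − 1402 = 1022 bp
  5085 − 2424 = 2661 bp
  5579 − 5085 = 494 bp
  5775 − 5579 = 196 bp
  6561 − 5775 = 786 bp
  8303 − 6561 = 1742 bp
  9472 − 8303 = 1169 bp
Sorted largest to smallest: 2661, 1742, 1402, 1169, 1022, 786, 494, 196 bp.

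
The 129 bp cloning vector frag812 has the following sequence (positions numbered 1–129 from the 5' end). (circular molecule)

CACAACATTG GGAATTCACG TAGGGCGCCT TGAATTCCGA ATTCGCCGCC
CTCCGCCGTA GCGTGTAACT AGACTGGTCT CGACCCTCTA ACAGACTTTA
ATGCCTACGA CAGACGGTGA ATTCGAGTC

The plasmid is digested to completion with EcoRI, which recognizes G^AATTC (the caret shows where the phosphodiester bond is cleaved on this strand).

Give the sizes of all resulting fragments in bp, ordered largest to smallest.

EcoRI sites (GAATTC) start at positions 12, 32, 39, 119.
EcoRI cuts after the first base of each site, so after positions 12, 32, 39, 119.
Circular molecule, 4 cuts → 4 fragments:
  13–32 → 20 bp
  33–39 → 7 bp
  40–119 → 80 bp
  120–129 then 1–12 → 10 + 12 = 22 bp
Sorted largest to smallest: 80, 22, 20, 7 bp.

80, 22, 20, 7 bp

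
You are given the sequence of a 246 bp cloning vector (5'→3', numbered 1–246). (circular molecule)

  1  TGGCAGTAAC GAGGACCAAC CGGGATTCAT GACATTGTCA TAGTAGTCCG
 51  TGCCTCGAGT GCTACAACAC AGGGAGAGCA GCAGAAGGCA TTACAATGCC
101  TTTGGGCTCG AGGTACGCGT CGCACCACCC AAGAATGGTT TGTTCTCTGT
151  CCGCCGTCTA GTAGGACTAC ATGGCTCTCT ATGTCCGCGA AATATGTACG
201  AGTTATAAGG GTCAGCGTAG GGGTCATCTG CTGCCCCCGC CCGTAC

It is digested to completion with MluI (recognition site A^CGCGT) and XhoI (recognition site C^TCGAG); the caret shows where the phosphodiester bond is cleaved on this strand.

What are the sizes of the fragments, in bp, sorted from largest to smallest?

The MluI site (ACGCGT) starts at position 115.
MluI cuts after the first base of each site, so after position 115.
XhoI sites (CTCGAG) start at positions 54, 107.
XhoI cuts after the first base of each site, so after positions 54, 107.
Combined cut positions: 54, 107, 115.
Circular molecule, 3 cuts → 3 fragments:
  55–107 → 53 bp
  108–115 → 8 bp
  116–246 then 1–54 → 131 + 54 = 185 bp
Sorted largest to smallest: 185, 53, 8 bp.

185, 53, 8 bp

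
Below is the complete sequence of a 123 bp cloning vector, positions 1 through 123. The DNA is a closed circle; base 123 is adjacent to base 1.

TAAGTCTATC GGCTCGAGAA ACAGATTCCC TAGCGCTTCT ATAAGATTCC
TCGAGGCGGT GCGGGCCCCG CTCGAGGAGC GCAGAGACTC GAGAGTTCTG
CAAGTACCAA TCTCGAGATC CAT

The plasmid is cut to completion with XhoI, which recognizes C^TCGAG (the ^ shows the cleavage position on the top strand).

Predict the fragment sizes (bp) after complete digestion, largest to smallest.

37, 24, 24, 21, 17 bp

XhoI sites (CTCGAG) start at positions 13, 50, 71, 88, 112.
XhoI cuts after the first base of each site, so after positions 13, 50, 71, 88, 112.
Circular molecule, 5 cuts → 5 fragments:
  14–50 → 37 bp
  51–71 → 21 bp
  72–88 → 17 bp
  89–112 → 24 bp
  113–123 then 1–13 → 11 + 13 = 24 bp
Sorted largest to smallest: 37, 24, 24, 21, 17 bp.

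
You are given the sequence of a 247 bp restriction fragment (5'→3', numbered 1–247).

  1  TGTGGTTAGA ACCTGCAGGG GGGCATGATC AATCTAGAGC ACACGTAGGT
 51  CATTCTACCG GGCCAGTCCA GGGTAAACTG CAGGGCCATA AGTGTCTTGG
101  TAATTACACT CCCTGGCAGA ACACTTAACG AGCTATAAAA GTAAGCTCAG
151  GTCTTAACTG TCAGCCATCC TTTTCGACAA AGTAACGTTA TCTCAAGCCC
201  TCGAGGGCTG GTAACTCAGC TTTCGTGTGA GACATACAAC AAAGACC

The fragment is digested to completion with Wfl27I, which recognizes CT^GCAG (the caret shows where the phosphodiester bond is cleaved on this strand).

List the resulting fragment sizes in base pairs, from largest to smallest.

Wfl27I sites (CTGCAG) start at positions 13, 78.
Wfl27I cuts after base 2 of each site, so after positions 14, 79.
Linear molecule, 2 cuts → 3 fragments:
  1–14 → 14 bp
  15–79 → 65 bp
  80–247 → 168 bp
Sorted largest to smallest: 168, 65, 14 bp.

168, 65, 14 bp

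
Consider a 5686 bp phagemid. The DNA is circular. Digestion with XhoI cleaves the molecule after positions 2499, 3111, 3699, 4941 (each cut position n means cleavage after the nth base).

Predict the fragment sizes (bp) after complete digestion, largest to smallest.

Circular molecule, 4 cuts → 4 fragments:
  3111 − 2499 = 612 bp
  3699 − 3111 = 588 bp
  4941 − 3699 = 1242 bp
  wrap: 5686 − 4941 + 2499 = 3244 bp
Sorted largest to smallest: 3244, 1242, 612, 588 bp.

3244, 1242, 612, 588 bp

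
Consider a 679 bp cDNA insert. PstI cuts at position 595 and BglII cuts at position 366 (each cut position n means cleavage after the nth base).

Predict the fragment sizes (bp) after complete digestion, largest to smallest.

366, 229, 84 bp

Combined cut positions (sorted): 366, 595.
Linear molecule, 2 cuts → 3 fragments:
  366 − 0 = 366 bp
  595 − 366 = 229 bp
  679 − 595 = 84 bp
Sorted largest to smallest: 366, 229, 84 bp.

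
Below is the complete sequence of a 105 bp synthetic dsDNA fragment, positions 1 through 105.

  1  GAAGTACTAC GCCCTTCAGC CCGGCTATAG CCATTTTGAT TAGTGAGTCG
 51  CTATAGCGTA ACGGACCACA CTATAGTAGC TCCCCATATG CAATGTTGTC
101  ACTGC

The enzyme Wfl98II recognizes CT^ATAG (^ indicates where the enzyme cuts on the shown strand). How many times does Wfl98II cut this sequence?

CTATAG occurs starting at positions 25, 51, 71.
Wfl98II cuts at 3 sites.

3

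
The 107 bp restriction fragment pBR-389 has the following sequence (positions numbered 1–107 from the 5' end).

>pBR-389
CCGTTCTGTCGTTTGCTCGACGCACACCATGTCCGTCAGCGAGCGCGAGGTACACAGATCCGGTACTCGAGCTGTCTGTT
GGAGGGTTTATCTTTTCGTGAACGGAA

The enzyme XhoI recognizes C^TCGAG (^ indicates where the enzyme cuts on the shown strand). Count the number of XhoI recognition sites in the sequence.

CTCGAG occurs starting at position 66.
XhoI cuts at 1 site.

1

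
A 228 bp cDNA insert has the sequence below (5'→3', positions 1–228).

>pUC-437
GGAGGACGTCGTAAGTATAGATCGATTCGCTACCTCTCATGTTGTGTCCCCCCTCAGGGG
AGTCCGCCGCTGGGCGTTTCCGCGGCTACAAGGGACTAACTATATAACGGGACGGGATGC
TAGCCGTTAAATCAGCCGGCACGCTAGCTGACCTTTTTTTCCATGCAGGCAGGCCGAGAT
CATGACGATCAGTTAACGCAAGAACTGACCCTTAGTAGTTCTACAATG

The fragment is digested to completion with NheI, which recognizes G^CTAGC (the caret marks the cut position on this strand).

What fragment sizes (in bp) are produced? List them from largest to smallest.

119, 85, 24 bp

NheI sites (GCTAGC) start at positions 119, 143.
NheI cuts after the first base of each site, so after positions 119, 143.
Linear molecule, 2 cuts → 3 fragments:
  1–119 → 119 bp
  120–143 → 24 bp
  144–228 → 85 bp
Sorted largest to smallest: 119, 85, 24 bp.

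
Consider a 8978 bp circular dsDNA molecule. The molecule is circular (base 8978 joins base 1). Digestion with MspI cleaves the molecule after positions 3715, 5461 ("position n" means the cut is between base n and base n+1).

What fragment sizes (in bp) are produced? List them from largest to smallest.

7232, 1746 bp

Circular molecule, 2 cuts → 2 fragments:
  5461 − 3715 = 1746 bp
  wrap: 8978 − 5461 + 3715 = 7232 bp
Sorted largest to smallest: 7232, 1746 bp.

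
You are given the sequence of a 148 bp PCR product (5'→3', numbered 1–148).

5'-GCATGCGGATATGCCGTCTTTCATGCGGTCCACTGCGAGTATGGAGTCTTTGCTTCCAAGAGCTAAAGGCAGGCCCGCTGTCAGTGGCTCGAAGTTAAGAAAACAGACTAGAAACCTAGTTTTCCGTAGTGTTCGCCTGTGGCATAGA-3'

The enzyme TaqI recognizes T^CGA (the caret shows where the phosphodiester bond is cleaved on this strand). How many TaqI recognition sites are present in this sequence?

1

TCGA occurs starting at position 89.
TaqI cuts at 1 site.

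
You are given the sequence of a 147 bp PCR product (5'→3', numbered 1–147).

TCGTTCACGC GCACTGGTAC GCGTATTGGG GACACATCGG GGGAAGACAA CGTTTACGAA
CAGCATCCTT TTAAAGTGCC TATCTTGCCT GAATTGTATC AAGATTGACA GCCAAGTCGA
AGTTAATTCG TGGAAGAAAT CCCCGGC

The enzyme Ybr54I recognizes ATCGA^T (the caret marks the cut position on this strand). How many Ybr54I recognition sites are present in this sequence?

0

No occurrence of ATCGAT is present in the sequence.
Ybr54I does not cut: 0 sites.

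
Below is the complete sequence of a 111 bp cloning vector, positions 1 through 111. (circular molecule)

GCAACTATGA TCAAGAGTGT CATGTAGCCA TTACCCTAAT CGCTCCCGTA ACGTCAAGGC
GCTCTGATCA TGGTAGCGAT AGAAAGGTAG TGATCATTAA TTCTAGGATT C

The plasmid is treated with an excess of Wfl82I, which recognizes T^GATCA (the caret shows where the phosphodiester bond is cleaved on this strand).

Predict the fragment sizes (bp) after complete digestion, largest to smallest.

Wfl82I sites (TGATCA) start at positions 8, 65, 91.
Wfl82I cuts after the first base of each site, so after positions 8, 65, 91.
Circular molecule, 3 cuts → 3 fragments:
  9–65 → 57 bp
  66–91 → 26 bp
  92–111 then 1–8 → 20 + 8 = 28 bp
Sorted largest to smallest: 57, 28, 26 bp.

57, 28, 26 bp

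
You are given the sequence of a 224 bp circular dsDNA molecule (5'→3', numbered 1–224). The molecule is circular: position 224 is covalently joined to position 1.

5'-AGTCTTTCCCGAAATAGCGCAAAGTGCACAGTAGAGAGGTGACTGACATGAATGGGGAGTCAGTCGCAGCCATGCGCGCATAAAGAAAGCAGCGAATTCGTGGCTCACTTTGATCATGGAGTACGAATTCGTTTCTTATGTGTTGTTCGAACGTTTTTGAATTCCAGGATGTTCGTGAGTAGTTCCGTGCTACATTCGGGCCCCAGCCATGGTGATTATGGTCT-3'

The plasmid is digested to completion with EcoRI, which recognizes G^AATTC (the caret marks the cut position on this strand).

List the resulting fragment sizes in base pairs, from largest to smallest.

159, 34, 31 bp

EcoRI sites (GAATTC) start at positions 94, 125, 159.
EcoRI cuts after the first base of each site, so after positions 94, 125, 159.
Circular molecule, 3 cuts → 3 fragments:
  95–125 → 31 bp
  126–159 → 34 bp
  160–224 then 1–94 → 65 + 94 = 159 bp
Sorted largest to smallest: 159, 34, 31 bp.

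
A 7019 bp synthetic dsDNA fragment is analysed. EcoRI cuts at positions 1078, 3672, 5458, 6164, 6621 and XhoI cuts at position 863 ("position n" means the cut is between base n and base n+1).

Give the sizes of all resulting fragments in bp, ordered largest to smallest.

Combined cut positions (sorted): 863, 1078, 3672, 5458, 6164, 6621.
Linear molecule, 6 cuts → 7 fragments:
  863 − 0 = 863 bp
  1078 − 863 = 215 bp
  3672 − 1078 = 2594 bp
  5458 − 3672 = 1786 bp
  6164 − 5458 = 706 bp
  6621 − 6164 = 457 bp
  7019 − 6621 = 398 bp
Sorted largest to smallest: 2594, 1786, 863, 706, 457, 398, 215 bp.

2594, 1786, 863, 706, 457, 398, 215 bp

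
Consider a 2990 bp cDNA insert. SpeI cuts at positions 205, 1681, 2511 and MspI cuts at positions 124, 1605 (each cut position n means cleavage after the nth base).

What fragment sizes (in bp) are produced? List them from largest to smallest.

1400, 830, 479, 124, 81, 76 bp

Combined cut positions (sorted): 124, 205, 1605, 1681, 2511.
Linear molecule, 5 cuts → 6 fragments:
  124 − 0 = 124 bp
  205 − 124 = 81 bp
  1605 − 205 = 1400 bp
  1681 − 1605 = 76 bp
  2511 − 1681 = 830 bp
  2990 − 2511 = 479 bp
Sorted largest to smallest: 1400, 830, 479, 124, 81, 76 bp.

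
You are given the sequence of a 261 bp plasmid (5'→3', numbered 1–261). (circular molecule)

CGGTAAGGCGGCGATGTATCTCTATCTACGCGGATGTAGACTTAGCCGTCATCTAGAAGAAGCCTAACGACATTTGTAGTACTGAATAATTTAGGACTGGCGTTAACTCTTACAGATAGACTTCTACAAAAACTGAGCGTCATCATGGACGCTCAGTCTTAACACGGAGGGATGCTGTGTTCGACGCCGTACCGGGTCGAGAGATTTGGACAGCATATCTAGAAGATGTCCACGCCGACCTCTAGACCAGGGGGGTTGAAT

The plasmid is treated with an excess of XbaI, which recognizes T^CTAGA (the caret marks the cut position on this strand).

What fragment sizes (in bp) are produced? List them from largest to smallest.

166, 72, 23 bp

XbaI sites (TCTAGA) start at positions 52, 218, 241.
XbaI cuts after the first base of each site, so after positions 52, 218, 241.
Circular molecule, 3 cuts → 3 fragments:
  53–218 → 166 bp
  219–241 → 23 bp
  242–261 then 1–52 → 20 + 52 = 72 bp
Sorted largest to smallest: 166, 72, 23 bp.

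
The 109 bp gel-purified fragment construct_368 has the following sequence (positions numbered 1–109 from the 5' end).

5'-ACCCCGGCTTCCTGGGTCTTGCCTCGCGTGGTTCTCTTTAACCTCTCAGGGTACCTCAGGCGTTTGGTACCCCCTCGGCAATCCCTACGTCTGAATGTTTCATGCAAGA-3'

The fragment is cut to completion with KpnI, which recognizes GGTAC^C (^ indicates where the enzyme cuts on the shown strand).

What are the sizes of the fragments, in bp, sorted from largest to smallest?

KpnI sites (GGTACC) start at positions 50, 66.
KpnI cuts after base 5 of each site (before the last base), so after positions 54, 70.
Linear molecule, 2 cuts → 3 fragments:
  1–54 → 54 bp
  55–70 → 16 bp
  71–109 → 39 bp
Sorted largest to smallest: 54, 39, 16 bp.

54, 39, 16 bp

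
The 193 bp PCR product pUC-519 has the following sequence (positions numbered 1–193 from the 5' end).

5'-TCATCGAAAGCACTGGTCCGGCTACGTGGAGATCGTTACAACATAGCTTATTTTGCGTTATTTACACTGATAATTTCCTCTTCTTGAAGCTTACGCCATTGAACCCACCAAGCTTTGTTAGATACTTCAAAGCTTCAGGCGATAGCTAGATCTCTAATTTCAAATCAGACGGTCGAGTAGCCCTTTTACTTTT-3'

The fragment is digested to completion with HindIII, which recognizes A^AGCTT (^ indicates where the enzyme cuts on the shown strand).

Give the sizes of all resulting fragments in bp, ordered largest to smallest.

HindIII sites (AAGCTT) start at positions 87, 110, 130.
HindIII cuts after the first base of each site, so after positions 87, 110, 130.
Linear molecule, 3 cuts → 4 fragments:
  1–87 → 87 bp
  88–110 → 23 bp
  111–130 → 20 bp
  131–193 → 63 bp
Sorted largest to smallest: 87, 63, 23, 20 bp.

87, 63, 23, 20 bp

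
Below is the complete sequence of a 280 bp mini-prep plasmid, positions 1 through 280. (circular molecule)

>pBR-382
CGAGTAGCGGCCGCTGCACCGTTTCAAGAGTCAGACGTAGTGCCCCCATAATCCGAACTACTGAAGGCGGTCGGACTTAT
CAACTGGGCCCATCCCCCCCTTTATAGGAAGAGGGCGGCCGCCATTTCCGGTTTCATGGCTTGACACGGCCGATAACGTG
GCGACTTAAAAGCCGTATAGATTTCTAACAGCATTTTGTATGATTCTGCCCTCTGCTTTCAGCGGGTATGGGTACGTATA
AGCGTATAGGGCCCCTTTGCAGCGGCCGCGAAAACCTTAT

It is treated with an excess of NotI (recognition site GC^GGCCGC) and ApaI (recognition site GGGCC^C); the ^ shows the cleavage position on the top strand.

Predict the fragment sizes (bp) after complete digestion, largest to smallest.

NotI sites (GCGGCCGC) start at positions 7, 115, 262.
NotI cuts after base 2 of each site, so after positions 8, 116, 263.
ApaI sites (GGGCCC) start at positions 86, 249.
ApaI cuts after base 5 of each site (before the last base), so after positions 90, 253.
Combined cut positions: 8, 90, 116, 253, 263.
Circular molecule, 5 cuts → 5 fragments:
  9–90 → 82 bp
  91–116 → 26 bp
  117–253 → 137 bp
  254–263 → 10 bp
  264–280 then 1–8 → 17 + 8 = 25 bp
Sorted largest to smallest: 137, 82, 26, 25, 10 bp.

137, 82, 26, 25, 10 bp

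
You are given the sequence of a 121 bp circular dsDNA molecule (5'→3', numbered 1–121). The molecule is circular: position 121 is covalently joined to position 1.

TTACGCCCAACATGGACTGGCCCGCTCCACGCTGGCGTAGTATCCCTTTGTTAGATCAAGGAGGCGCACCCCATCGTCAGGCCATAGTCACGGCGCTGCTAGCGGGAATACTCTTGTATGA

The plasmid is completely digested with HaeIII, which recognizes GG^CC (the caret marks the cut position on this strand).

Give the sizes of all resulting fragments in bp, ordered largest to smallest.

HaeIII sites (GGCC) start at positions 19, 80.
HaeIII cuts after base 2 of each site, so after positions 20, 81.
Circular molecule, 2 cuts → 2 fragments:
  21–81 → 61 bp
  82–121 then 1–20 → 40 + 20 = 60 bp
Sorted largest to smallest: 61, 60 bp.

61, 60 bp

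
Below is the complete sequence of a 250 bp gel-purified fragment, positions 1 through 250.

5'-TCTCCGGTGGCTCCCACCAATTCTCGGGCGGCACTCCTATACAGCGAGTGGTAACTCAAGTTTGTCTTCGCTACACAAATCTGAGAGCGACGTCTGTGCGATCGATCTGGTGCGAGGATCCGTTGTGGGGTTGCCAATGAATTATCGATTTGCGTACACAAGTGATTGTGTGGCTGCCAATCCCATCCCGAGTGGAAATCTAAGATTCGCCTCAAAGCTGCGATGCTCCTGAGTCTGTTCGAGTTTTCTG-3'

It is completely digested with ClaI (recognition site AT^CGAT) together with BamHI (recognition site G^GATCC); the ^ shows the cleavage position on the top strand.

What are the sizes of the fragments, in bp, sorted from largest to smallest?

105, 102, 29, 14 bp

ClaI sites (ATCGAT) start at positions 101, 144.
ClaI cuts after base 2 of each site, so after positions 102, 145.
The BamHI site (GGATCC) starts at position 116.
BamHI cuts after the first base of each site, so after position 116.
Combined cut positions: 102, 116, 145.
Linear molecule, 3 cuts → 4 fragments:
  1–102 → 102 bp
  103–116 → 14 bp
  117–145 → 29 bp
  146–250 → 105 bp
Sorted largest to smallest: 105, 102, 29, 14 bp.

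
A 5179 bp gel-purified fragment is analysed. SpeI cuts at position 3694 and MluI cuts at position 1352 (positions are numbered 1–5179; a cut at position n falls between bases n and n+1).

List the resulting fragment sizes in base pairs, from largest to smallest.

Combined cut positions (sorted): 1352, 3694.
Linear molecule, 2 cuts → 3 fragments:
  1352 − 0 = 1352 bp
  3694 − 1352 = 2342 bp
  5179 − 3694 = 1485 bp
Sorted largest to smallest: 2342, 1485, 1352 bp.

2342, 1485, 1352 bp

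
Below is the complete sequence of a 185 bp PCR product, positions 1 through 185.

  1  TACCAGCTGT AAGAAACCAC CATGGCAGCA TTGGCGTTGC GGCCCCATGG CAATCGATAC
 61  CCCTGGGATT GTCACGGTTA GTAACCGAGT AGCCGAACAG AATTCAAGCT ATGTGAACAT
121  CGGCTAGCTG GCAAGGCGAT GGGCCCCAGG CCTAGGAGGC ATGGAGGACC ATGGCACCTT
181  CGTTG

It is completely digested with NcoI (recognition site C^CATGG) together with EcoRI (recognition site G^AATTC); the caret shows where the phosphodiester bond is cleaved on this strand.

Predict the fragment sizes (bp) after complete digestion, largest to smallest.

69, 55, 25, 20, 16 bp

NcoI sites (CCATGG) start at positions 20, 45, 169.
NcoI cuts after the first base of each site, so after positions 20, 45, 169.
The EcoRI site (GAATTC) starts at position 100.
EcoRI cuts after the first base of each site, so after position 100.
Combined cut positions: 20, 45, 100, 169.
Linear molecule, 4 cuts → 5 fragments:
  1–20 → 20 bp
  21–45 → 25 bp
  46–100 → 55 bp
  101–169 → 69 bp
  170–185 → 16 bp
Sorted largest to smallest: 69, 55, 25, 20, 16 bp.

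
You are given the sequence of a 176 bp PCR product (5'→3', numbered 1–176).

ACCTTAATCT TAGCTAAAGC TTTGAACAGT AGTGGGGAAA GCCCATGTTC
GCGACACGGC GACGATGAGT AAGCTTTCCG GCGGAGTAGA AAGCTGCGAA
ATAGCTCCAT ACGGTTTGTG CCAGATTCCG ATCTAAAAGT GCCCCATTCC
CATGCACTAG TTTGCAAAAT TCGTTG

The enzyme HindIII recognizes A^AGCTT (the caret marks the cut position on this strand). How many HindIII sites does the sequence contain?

AAGCTT occurs starting at positions 17, 71.
HindIII cuts at 2 sites.

2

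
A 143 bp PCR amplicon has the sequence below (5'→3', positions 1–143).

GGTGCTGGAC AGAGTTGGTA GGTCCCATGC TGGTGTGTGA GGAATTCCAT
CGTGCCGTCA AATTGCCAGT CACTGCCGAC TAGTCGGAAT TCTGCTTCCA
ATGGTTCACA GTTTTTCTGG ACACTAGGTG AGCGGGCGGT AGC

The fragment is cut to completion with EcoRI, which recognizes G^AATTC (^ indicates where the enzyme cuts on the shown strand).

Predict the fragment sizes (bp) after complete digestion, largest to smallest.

EcoRI sites (GAATTC) start at positions 42, 87.
EcoRI cuts after the first base of each site, so after positions 42, 87.
Linear molecule, 2 cuts → 3 fragments:
  1–42 → 42 bp
  43–87 → 45 bp
  88–143 → 56 bp
Sorted largest to smallest: 56, 45, 42 bp.

56, 45, 42 bp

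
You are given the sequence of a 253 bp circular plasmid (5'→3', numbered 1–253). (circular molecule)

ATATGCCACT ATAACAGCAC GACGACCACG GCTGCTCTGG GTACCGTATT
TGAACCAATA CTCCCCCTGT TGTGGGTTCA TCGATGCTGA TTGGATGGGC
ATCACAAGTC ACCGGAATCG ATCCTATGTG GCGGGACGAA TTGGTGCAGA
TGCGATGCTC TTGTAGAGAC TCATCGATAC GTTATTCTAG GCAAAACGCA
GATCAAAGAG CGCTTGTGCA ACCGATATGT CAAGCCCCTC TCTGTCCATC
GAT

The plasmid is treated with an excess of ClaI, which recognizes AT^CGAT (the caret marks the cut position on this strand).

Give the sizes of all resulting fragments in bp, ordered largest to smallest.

ClaI sites (ATCGAT) start at positions 80, 117, 173, 248.
ClaI cuts after base 2 of each site, so after positions 81, 118, 174, 249.
Circular molecule, 4 cuts → 4 fragments:
  82–118 → 37 bp
  119–174 → 56 bp
  175–249 → 75 bp
  250–253 then 1–81 → 4 + 81 = 85 bp
Sorted largest to smallest: 85, 75, 56, 37 bp.

85, 75, 56, 37 bp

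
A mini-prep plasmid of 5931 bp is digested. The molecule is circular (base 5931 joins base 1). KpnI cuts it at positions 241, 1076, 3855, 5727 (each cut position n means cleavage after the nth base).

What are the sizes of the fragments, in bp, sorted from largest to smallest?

2779, 1872, 835, 445 bp

Circular molecule, 4 cuts → 4 fragments:
  1076 − 241 = 835 bp
  3855 − 1076 = 2779 bp
  5727 − 3855 = 1872 bp
  wrap: 5931 − 5727 + 241 = 445 bp
Sorted largest to smallest: 2779, 1872, 835, 445 bp.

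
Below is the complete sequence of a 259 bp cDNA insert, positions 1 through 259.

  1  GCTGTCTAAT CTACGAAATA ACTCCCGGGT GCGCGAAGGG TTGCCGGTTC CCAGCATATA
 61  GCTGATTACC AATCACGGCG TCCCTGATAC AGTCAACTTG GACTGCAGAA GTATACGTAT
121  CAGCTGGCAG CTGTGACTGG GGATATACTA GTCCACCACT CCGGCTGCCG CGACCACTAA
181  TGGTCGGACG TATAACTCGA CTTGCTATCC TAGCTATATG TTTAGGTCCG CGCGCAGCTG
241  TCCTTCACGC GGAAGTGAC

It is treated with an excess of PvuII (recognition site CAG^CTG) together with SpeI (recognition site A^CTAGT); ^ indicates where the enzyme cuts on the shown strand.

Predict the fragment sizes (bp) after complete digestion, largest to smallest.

123, 90, 22, 17, 7 bp

PvuII sites (CAGCTG) start at positions 121, 128, 235.
PvuII cuts after base 3 of each site, so after positions 123, 130, 237.
The SpeI site (ACTAGT) starts at position 147.
SpeI cuts after the first base of each site, so after position 147.
Combined cut positions: 123, 130, 147, 237.
Linear molecule, 4 cuts → 5 fragments:
  1–123 → 123 bp
  124–130 → 7 bp
  131–147 → 17 bp
  148–237 → 90 bp
  238–259 → 22 bp
Sorted largest to smallest: 123, 90, 22, 17, 7 bp.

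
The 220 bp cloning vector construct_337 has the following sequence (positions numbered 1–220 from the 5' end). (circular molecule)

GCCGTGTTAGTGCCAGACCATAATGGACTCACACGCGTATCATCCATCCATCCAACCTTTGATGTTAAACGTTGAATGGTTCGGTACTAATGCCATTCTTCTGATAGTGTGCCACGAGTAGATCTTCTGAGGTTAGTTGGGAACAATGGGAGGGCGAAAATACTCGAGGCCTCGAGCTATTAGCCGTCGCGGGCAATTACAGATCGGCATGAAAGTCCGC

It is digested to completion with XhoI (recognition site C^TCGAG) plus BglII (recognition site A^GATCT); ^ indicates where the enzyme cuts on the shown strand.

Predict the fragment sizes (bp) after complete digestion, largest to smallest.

169, 43, 8 bp

XhoI sites (CTCGAG) start at positions 163, 171.
XhoI cuts after the first base of each site, so after positions 163, 171.
The BglII site (AGATCT) starts at position 120.
BglII cuts after the first base of each site, so after position 120.
Combined cut positions: 120, 163, 171.
Circular molecule, 3 cuts → 3 fragments:
  121–163 → 43 bp
  164–171 → 8 bp
  172–220 then 1–120 → 49 + 120 = 169 bp
Sorted largest to smallest: 169, 43, 8 bp.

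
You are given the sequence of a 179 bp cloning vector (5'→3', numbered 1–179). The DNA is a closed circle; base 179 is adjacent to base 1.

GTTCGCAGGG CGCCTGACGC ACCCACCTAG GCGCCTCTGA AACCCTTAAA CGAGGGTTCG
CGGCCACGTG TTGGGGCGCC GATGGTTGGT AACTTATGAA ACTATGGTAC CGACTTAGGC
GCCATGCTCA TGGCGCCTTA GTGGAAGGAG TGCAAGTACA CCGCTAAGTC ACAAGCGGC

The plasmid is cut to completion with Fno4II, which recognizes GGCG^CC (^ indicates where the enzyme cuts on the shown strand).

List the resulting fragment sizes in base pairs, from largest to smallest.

56, 45, 43, 21, 14 bp

Fno4II sites (GGCGCC) start at positions 9, 30, 75, 118, 132.
Fno4II cuts after base 4 of each site, so after positions 12, 33, 78, 121, 135.
Circular molecule, 5 cuts → 5 fragments:
  13–33 → 21 bp
  34–78 → 45 bp
  79–121 → 43 bp
  122–135 → 14 bp
  136–179 then 1–12 → 44 + 12 = 56 bp
Sorted largest to smallest: 56, 45, 43, 21, 14 bp.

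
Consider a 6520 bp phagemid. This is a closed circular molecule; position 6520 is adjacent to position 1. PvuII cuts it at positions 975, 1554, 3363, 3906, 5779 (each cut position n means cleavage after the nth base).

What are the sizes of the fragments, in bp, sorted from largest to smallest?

1873, 1809, 1716, 579, 543 bp

Circular molecule, 5 cuts → 5 fragments:
  1554 − 975 = 579 bp
  3363 − 1554 = 1809 bp
  3906 − 3363 = 543 bp
  5779 − 3906 = 1873 bp
  wrap: 6520 − 5779 + 975 = 1716 bp
Sorted largest to smallest: 1873, 1809, 1716, 579, 543 bp.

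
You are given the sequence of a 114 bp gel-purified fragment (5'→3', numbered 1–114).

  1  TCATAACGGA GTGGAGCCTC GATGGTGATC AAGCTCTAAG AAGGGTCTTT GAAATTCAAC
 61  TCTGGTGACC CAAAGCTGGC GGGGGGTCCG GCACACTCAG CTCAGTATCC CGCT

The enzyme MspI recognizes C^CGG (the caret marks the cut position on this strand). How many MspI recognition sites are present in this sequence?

1

CCGG occurs starting at position 88.
MspI cuts at 1 site.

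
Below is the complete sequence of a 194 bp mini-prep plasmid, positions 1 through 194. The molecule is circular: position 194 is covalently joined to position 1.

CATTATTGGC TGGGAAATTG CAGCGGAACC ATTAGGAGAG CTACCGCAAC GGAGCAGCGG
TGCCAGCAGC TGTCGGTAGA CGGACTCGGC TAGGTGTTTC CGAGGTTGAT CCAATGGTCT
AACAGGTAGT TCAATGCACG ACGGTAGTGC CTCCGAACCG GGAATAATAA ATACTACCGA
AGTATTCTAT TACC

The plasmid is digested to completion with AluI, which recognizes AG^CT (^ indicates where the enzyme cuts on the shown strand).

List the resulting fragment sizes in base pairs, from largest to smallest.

165, 29 bp

AluI sites (AGCT) start at positions 39, 68.
AluI cuts after base 2 of each site, so after positions 40, 69.
Circular molecule, 2 cuts → 2 fragments:
  41–69 → 29 bp
  70–194 then 1–40 → 125 + 40 = 165 bp
Sorted largest to smallest: 165, 29 bp.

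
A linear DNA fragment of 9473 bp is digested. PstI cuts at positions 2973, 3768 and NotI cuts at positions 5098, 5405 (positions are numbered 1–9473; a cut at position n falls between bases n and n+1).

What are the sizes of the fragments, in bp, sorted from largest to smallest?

4068, 2973, 1330, 795, 307 bp

Combined cut positions (sorted): 2973, 3768, 5098, 5405.
Linear molecule, 4 cuts → 5 fragments:
  2973 − 0 = 2973 bp
  3768 − 2973 = 795 bp
  5098 − 3768 = 1330 bp
  5405 − 5098 = 307 bp
  9473 − 5405 = 4068 bp
Sorted largest to smallest: 4068, 2973, 1330, 795, 307 bp.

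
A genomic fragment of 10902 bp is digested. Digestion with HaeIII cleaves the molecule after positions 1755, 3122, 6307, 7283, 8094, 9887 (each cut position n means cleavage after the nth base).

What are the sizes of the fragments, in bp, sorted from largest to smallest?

3185, 1793, 1755, 1367, 1015, 976, 811 bp

Linear molecule, 6 cuts → 7 fragments:
  1755 − 0 = 1755 bp
  3122 − 1755 = 1367 bp
  6307 − 3122 = 3185 bp
  7283 − 6307 = 976 bp
  8094 − 7283 = 811 bp
  9887 − 8094 = 1793 bp
  10902 − 9887 = 1015 bp
Sorted largest to smallest: 3185, 1793, 1755, 1367, 1015, 976, 811 bp.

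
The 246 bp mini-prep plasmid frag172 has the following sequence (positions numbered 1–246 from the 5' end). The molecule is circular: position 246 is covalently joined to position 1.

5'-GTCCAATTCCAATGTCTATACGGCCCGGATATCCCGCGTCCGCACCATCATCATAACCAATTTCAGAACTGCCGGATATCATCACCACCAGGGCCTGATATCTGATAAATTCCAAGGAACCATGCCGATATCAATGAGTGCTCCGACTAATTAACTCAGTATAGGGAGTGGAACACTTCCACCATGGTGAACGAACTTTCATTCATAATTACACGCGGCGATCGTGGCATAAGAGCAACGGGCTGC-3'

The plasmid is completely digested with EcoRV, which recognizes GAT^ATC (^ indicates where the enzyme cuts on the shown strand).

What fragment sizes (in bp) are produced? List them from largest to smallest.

147, 47, 30, 22 bp

EcoRV sites (GATATC) start at positions 28, 75, 97, 127.
EcoRV cuts after base 3 of each site, so after positions 30, 77, 99, 129.
Circular molecule, 4 cuts → 4 fragments:
  31–77 → 47 bp
  78–99 → 22 bp
  100–129 → 30 bp
  130–246 then 1–30 → 117 + 30 = 147 bp
Sorted largest to smallest: 147, 47, 30, 22 bp.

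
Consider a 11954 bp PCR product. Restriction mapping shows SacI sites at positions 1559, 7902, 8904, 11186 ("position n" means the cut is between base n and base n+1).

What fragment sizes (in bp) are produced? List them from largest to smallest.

Linear molecule, 4 cuts → 5 fragments:
  1559 − 0 = 1559 bp
  7902 − 1559 = 6343 bp
  8904 − 7902 = 1002 bp
  11186 − 8904 = 2282 bp
  11954 − 11186 = 768 bp
Sorted largest to smallest: 6343, 2282, 1559, 1002, 768 bp.

6343, 2282, 1559, 1002, 768 bp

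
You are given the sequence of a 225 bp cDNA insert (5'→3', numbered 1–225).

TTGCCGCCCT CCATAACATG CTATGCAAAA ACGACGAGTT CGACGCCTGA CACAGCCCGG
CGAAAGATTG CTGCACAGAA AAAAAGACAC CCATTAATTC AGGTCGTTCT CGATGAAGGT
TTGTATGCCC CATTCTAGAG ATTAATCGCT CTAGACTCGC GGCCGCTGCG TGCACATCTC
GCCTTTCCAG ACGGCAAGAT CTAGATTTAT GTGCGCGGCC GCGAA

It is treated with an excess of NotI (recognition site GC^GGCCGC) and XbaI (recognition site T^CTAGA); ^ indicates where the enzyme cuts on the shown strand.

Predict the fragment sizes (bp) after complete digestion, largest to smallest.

NotI sites (GCGGCCGC) start at positions 159, 215.
NotI cuts after base 2 of each site, so after positions 160, 216.
XbaI sites (TCTAGA) start at positions 134, 150, 200.
XbaI cuts after the first base of each site, so after positions 134, 150, 200.
Combined cut positions: 134, 150, 160, 200, 216.
Linear molecule, 5 cuts → 6 fragments:
  1–134 → 134 bp
  135–150 → 16 bp
  151–160 → 10 bp
  161–200 → 40 bp
  201–216 → 16 bp
  217–225 → 9 bp
Sorted largest to smallest: 134, 40, 16, 16, 10, 9 bp.

134, 40, 16, 16, 10, 9 bp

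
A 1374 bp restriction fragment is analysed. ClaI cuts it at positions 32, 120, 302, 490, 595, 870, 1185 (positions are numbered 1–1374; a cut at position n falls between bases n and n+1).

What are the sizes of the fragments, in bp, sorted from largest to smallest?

315, 275, 189, 188, 182, 105, 88, 32 bp

Linear molecule, 7 cuts → 8 fragments:
  32 − 0 = 32 bp
  120 − 32 = 88 bp
  302 − 120 = 182 bp
  490 − 302 = 188 bp
  595 − 490 = 105 bp
  870 − 595 = 275 bp
  1185 − 870 = 315 bp
  1374 − 1185 = 189 bp
Sorted largest to smallest: 315, 275, 189, 188, 182, 105, 88, 32 bp.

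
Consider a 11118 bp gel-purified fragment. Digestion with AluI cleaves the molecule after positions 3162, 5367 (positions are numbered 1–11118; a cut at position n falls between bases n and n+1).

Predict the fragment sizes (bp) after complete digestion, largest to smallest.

5751, 3162, 2205 bp

Linear molecule, 2 cuts → 3 fragments:
  3162 − 0 = 3162 bp
  5367 − 3162 = 2205 bp
  11118 − 5367 = 5751 bp
Sorted largest to smallest: 5751, 3162, 2205 bp.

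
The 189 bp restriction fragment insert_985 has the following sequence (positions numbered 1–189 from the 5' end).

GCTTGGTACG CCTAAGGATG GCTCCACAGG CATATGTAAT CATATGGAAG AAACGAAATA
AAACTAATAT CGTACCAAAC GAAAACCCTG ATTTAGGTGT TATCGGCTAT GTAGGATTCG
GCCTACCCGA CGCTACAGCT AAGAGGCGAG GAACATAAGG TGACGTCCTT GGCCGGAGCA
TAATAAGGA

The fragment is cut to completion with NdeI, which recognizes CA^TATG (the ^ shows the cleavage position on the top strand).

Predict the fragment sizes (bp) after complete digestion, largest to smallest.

147, 32, 10 bp

NdeI sites (CATATG) start at positions 31, 41.
NdeI cuts after base 2 of each site, so after positions 32, 42.
Linear molecule, 2 cuts → 3 fragments:
  1–32 → 32 bp
  33–42 → 10 bp
  43–189 → 147 bp
Sorted largest to smallest: 147, 32, 10 bp.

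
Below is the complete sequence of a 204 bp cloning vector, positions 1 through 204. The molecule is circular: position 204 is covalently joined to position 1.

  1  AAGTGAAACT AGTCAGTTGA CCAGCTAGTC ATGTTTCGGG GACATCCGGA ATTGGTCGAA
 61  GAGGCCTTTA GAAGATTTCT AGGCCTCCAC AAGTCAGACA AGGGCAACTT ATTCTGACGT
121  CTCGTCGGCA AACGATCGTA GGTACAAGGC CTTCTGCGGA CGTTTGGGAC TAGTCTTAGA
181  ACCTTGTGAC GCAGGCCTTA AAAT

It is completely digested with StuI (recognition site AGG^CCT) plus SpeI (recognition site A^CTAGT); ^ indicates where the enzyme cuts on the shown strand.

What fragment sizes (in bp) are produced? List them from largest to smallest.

66, 56, 26, 20, 19, 17 bp

StuI sites (AGGCCT) start at positions 62, 81, 147, 193.
StuI cuts after base 3 of each site, so after positions 64, 83, 149, 195.
SpeI sites (ACTAGT) start at positions 8, 169.
SpeI cuts after the first base of each site, so after positions 8, 169.
Combined cut positions: 8, 64, 83, 149, 169, 195.
Circular molecule, 6 cuts → 6 fragments:
  9–64 → 56 bp
  65–83 → 19 bp
  84–149 → 66 bp
  150–169 → 20 bp
  170–195 → 26 bp
  196–204 then 1–8 → 9 + 8 = 17 bp
Sorted largest to smallest: 66, 56, 26, 20, 19, 17 bp.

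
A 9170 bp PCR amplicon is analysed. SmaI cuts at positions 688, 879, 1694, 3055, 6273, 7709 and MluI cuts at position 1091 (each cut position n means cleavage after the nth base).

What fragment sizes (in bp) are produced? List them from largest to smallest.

Combined cut positions (sorted): 688, 879, 1091, 1694, 3055, 6273, 7709.
Linear molecule, 7 cuts → 8 fragments:
  688 − 0 = 688 bp
  879 − 688 = 191 bp
  1091 − 879 = 212 bp
  1694 − 1091 = 603 bp
  3055 − 1694 = 1361 bp
  6273 − 3055 = 3218 bp
  7709 − 6273 = 1436 bp
  9170 − 7709 = 1461 bp
Sorted largest to smallest: 3218, 1461, 1436, 1361, 688, 603, 212, 191 bp.

3218, 1461, 1436, 1361, 688, 603, 212, 191 bp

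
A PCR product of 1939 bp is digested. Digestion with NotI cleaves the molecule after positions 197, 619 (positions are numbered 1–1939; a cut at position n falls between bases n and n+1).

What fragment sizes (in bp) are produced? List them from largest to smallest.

1320, 422, 197 bp

Linear molecule, 2 cuts → 3 fragments:
  197 − 0 = 197 bp
  619 − 197 = 422 bp
  1939 − 619 = 1320 bp
Sorted largest to smallest: 1320, 422, 197 bp.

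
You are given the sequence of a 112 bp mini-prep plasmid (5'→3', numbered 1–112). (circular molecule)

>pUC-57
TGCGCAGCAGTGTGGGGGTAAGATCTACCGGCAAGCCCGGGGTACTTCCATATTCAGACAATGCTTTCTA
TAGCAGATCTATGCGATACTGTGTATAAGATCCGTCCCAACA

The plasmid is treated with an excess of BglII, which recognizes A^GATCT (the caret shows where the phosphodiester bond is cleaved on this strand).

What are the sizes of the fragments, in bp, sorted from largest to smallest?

BglII sites (AGATCT) start at positions 21, 75.
BglII cuts after the first base of each site, so after positions 21, 75.
Circular molecule, 2 cuts → 2 fragments:
  22–75 → 54 bp
  76–112 then 1–21 → 37 + 21 = 58 bp
Sorted largest to smallest: 58, 54 bp.

58, 54 bp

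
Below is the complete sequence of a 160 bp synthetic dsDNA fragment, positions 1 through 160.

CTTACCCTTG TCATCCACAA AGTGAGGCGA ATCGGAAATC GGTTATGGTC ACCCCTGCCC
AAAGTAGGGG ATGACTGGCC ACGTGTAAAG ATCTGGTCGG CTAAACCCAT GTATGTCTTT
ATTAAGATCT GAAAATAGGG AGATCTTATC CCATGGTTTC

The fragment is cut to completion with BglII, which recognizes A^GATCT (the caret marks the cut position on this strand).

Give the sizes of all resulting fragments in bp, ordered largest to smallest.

89, 36, 19, 16 bp

BglII sites (AGATCT) start at positions 89, 125, 141.
BglII cuts after the first base of each site, so after positions 89, 125, 141.
Linear molecule, 3 cuts → 4 fragments:
  1–89 → 89 bp
  90–125 → 36 bp
  126–141 → 16 bp
  142–160 → 19 bp
Sorted largest to smallest: 89, 36, 19, 16 bp.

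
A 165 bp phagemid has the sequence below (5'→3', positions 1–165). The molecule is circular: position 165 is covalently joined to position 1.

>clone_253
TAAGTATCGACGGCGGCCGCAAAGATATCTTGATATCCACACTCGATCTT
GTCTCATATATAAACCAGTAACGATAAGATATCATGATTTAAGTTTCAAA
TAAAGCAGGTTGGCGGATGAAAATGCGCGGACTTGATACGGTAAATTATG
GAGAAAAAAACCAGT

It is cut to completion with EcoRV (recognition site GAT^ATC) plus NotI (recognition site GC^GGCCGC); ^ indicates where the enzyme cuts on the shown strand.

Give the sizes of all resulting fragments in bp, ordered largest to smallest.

EcoRV sites (GATATC) start at positions 24, 32, 78.
EcoRV cuts after base 3 of each site, so after positions 26, 34, 80.
The NotI site (GCGGCCGC) starts at position 13.
NotI cuts after base 2 of each site, so after position 14.
Combined cut positions: 14, 26, 34, 80.
Circular molecule, 4 cuts → 4 fragments:
  15–26 → 12 bp
  27–34 → 8 bp
  35–80 → 46 bp
  81–165 then 1–14 → 85 + 14 = 99 bp
Sorted largest to smallest: 99, 46, 12, 8 bp.

99, 46, 12, 8 bp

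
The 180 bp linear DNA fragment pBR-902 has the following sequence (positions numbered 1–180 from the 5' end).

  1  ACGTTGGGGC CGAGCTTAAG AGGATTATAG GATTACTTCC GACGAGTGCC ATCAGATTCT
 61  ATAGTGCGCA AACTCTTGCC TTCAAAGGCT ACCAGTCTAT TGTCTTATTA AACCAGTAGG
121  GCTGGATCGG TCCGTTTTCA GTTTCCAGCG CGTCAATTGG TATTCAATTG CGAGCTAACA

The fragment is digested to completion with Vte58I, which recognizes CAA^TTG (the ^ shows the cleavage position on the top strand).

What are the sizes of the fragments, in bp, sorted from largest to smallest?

Vte58I sites (CAATTG) start at positions 154, 165.
Vte58I cuts after base 3 of each site, so after positions 156, 167.
Linear molecule, 2 cuts → 3 fragments:
  1–156 → 156 bp
  157–167 → 11 bp
  168–180 → 13 bp
Sorted largest to smallest: 156, 13, 11 bp.

156, 13, 11 bp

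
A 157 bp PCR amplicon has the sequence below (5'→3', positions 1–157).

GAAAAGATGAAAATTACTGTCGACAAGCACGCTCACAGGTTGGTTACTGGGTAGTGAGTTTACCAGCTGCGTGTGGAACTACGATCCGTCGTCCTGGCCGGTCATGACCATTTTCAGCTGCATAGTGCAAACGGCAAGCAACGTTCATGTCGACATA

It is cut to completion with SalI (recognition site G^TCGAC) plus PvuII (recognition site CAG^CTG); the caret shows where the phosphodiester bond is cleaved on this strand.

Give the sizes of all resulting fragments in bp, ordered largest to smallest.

51, 47, 32, 19, 8 bp

SalI sites (GTCGAC) start at positions 19, 149.
SalI cuts after the first base of each site, so after positions 19, 149.
PvuII sites (CAGCTG) start at positions 64, 115.
PvuII cuts after base 3 of each site, so after positions 66, 117.
Combined cut positions: 19, 66, 117, 149.
Linear molecule, 4 cuts → 5 fragments:
  1–19 → 19 bp
  20–66 → 47 bp
  67–117 → 51 bp
  118–149 → 32 bp
  150–157 → 8 bp
Sorted largest to smallest: 51, 47, 32, 19, 8 bp.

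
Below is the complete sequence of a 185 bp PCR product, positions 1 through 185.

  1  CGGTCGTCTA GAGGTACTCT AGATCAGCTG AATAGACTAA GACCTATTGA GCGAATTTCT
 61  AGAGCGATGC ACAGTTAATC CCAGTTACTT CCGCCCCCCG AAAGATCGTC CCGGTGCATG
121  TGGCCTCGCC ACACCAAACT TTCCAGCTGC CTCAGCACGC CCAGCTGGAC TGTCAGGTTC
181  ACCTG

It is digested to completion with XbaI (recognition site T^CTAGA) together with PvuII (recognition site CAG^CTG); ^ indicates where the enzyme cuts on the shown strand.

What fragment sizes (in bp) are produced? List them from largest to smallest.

XbaI sites (TCTAGA) start at positions 7, 18, 58.
XbaI cuts after the first base of each site, so after positions 7, 18, 58.
PvuII sites (CAGCTG) start at positions 25, 144, 162.
PvuII cuts after base 3 of each site, so after positions 27, 146, 164.
Combined cut positions: 7, 18, 27, 58, 146, 164.
Linear molecule, 6 cuts → 7 fragments:
  1–7 → 7 bp
  8–18 → 11 bp
  19–27 → 9 bp
  28–58 → 31 bp
  59–146 → 88 bp
  147–164 → 18 bp
  165–185 → 21 bp
Sorted largest to smallest: 88, 31, 21, 18, 11, 9, 7 bp.

88, 31, 21, 18, 11, 9, 7 bp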